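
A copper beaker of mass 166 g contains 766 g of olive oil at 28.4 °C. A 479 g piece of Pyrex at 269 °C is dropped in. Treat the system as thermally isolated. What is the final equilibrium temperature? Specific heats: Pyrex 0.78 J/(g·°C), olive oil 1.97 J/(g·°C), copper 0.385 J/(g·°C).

With ΣQ=0 the equilibrium temperature is the m·c-weighted mean:
T_f = (373.62*269 + 1509*28.4 + 63.91*28.4) / (373.62 + 1509 + 63.91)
    = 145175 / 1946.5 ≈ 74.58 °C

T_f ≈ 74.6 °C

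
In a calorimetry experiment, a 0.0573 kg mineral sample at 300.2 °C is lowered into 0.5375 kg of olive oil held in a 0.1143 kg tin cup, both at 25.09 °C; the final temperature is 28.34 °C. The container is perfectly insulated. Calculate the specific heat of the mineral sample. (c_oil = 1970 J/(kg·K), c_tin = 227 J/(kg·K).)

c ≈ 226 J/(kg·K)

Energy conservation, ΣQ = 0:
0.0573·c·(28.34 − 300.2) + 0.5375·1970·(28.34 − 25.09) + 0.1143·227·(28.34 − 25.09) = 0
-15.58 c = -3525.7
c = -3525.7/-15.58 ≈ 226.3 J/(kg·K)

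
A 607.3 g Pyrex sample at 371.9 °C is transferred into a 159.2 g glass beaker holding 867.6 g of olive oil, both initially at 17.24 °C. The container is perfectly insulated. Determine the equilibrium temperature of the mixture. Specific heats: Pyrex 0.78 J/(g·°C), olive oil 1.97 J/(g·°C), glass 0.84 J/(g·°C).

Let T be the final temperature. ΣQ_i = 0:
607.3×0.78×(T − 371.9) + 867.6×1.97×(T − 17.24) + 159.2×0.84×(T − 17.24) = 0
2316.6 T = 207938
T ≈ 89.76 °C

T_f ≈ 89.8 °C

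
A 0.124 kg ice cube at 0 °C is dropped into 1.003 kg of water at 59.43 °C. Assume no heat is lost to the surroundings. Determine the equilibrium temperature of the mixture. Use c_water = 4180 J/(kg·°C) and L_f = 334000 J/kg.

Energy conservation, ΣQ = 0:
latent heat to melt: 0.124·334000 = 41416
  meltwater 0→T: 0.124·4180·T = 518.32 T
  water: 4192.5(T − 59.43)
4710.9 T = 249163 − 41416 = 207747
T ≈ 44.10 °C (positive, so assuming full melt was valid).

T_f ≈ 44.1 °C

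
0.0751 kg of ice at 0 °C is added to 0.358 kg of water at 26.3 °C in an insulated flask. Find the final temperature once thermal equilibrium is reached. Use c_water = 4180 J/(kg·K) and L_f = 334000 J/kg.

T_f ≈ 7.9 °C

Energy conservation, ΣQ = 0:
fusion: m_ice L_f = 0.0751×334000 = 25083
  meltwater 0→T: 0.0751×4180×T = 313.92 T
  water: 1496.4(T − 26.3)
1810.4 T = 39356 − 25083 = 14273
T ≈ 7.88 °C. Since T > 0 °C, the all-ice-melts assumption holds.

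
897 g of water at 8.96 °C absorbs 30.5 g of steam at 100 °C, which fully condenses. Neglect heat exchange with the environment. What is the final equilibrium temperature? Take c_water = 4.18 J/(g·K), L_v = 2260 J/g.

T_f ≈ 29.7 °C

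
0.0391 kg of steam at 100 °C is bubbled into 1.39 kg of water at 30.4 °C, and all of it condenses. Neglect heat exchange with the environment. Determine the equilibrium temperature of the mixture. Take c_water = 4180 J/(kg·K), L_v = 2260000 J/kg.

T_f ≈ 47.1 °C

Taking heat into each body as positive, Σ m c ΔT = 0:
steam→water at 100 °C releases m L_v = 0.0391×2260000 = 88366
  condensate cools 100→T: 0.0391×4180×(T − 100) = 163.44(T − 100)
  original water: 5810.2(T − 30.4)
5973.6 T = 88366 + 16344 + 176630 = 281340
T ≈ 47.10 °C — below 100 °C, confirming all the steam condensed.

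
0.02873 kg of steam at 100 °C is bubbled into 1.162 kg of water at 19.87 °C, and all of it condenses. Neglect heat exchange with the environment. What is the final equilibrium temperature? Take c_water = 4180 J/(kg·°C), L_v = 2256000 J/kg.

T_f ≈ 34.8 °C

Taking heat into each body as positive, Σ m c ΔT = 0:
condense steam: −0.02873·2256000 = −64815
  condensed water 100 °C→T: 120.09(T − 100)
  original water: 4857.2(T − 19.87)
4977.3 T = 64815 + 12009 + 96512 = 173336
T ≈ 34.83 °C — below 100 °C, confirming all the steam condensed.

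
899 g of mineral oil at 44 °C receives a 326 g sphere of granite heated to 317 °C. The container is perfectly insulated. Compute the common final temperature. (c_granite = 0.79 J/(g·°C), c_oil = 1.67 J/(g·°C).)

T_f ≈ 84.0 °C

Heat gained plus heat lost sum to zero:
326·0.79·(T − 317) + 899·1.67·(T − 44) = 0
257.54(T − 317) + 1501.3(T − 44) = 0
1758.9 T = 147699
T = 147699/1758.9 ≈ 83.97 °C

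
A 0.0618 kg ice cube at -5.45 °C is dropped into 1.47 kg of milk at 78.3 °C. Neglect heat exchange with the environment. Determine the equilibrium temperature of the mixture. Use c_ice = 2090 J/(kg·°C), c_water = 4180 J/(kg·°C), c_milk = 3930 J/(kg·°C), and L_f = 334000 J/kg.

Let T be the final temperature. ΣQ_i = 0:
ice -5.45→0 °C: 0.0618×2090×5.45 = 703.93
  fusion: m_ice L_f = 0.0618×334000 = 20641
  warm the meltwater: 258.32 T
  milk: 5777.1(T − 78.3)
6035.4 T = 452347 − 21345 = 431002
T ≈ 71.41 °C — above 0 °C, consistent with complete melting.

T_f ≈ 71.4 °C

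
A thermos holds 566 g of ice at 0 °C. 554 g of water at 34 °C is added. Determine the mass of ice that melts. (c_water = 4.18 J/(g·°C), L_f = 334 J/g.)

m_melted ≈ 236 g

Water can give up m c ΔT = 554×4.18×34 = 78734 J before reaching 0 °C.
Melting all 566 g of ice would need 566×334 = 189044 J.
78734 J < 189044 J, so only part of the ice melts and the system sits at 0 °C.
m_melted×334 = 78734  ⇒  m_melted ≈ 235.7 g.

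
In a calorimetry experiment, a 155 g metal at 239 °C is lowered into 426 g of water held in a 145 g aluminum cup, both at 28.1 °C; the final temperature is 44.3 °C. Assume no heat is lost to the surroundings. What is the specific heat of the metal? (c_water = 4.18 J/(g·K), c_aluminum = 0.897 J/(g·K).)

c ≈ 1.03 J/(g·K)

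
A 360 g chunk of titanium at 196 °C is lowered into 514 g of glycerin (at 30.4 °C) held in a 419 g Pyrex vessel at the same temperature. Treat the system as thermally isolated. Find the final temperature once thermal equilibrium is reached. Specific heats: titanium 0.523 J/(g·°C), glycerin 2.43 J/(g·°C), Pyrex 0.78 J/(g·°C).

T_f ≈ 48.1 °C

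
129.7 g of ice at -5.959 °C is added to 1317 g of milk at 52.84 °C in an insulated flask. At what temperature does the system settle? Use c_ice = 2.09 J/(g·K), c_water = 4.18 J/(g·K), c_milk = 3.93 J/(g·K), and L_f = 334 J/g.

Let T be the final temperature. ΣQ_i = 0:
ice -5.959→0 °C: 129.7×2.09×5.959 = 1615.3
  latent heat to melt: 129.7×334 = 43320
  meltwater 0→T: 129.7×4.18×T = 542.15 T
  milk: 5175.8(T − 52.84)
5718 T = 273490 − 44935 = 228555
T ≈ 39.97 °C (positive, so assuming full melt was valid).

T_f ≈ 40.0 °C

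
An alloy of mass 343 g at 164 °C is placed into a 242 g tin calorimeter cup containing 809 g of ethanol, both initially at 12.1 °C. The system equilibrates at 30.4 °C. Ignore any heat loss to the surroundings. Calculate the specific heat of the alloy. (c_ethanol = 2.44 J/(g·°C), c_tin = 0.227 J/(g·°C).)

c ≈ 0.81 J/(g·°C)

Let T be the final temperature. ΣQ_i = 0:
343·c·(30.4 − 164) + 809·2.44·(30.4 − 12.1) + 242·0.227·(30.4 − 12.1) = 0
-45825 c = -37129
c = -37129/-45825 ≈ 0.8102 J/(g·°C)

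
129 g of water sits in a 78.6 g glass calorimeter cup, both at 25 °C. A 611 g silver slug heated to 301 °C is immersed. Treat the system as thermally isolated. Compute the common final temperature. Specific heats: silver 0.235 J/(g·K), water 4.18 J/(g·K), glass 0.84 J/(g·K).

T_f = Σ m_i c_i T_i / Σ m_i c_i:
T_f = (143.58×301 + 539.22×25 + 66.02×25) / (143.58 + 539.22 + 66.02)
    = 58350 / 748.83 ≈ 77.92 °C

T_f ≈ 77.9 °C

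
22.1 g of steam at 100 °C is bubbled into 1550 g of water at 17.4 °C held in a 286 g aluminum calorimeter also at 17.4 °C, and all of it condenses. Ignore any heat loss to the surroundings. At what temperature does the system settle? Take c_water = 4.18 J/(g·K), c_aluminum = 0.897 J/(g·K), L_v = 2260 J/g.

Energy conservation, ΣQ = 0:
condense steam: −22.1·2260 = −49946
  condensed water 100 °C→T: 92.38(T − 100)
  original water: 6479(T − 17.4)
  aluminum cup: 286·0.897·(T − 17.4) = 256.54(T − 17.4)
6827.9 T = 49946 + 9237.8 + 117198 = 176382
T ≈ 25.83 °C, under the boiling point, so the assumption holds.

T_f ≈ 25.8 °C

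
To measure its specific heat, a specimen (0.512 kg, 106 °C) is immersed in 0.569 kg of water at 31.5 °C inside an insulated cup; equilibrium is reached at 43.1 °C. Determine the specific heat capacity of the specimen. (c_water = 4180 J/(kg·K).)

c ≈ 857 J/(kg·K)

Heat gained plus heat lost sum to zero:
0.512×c×(43.1 − 106) + 0.569×4180×(43.1 − 31.5) = 0
-32.2 c = -27590
c = -27590/-32.2 ≈ 856.7 J/(kg·K)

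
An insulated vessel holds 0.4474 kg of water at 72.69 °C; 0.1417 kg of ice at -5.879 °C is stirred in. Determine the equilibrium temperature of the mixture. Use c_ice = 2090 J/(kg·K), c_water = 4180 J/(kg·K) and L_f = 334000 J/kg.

Let T be the final temperature. ΣQ_i = 0:
warm ice to 0 °C: 0.1417·2090·(0 − (-5.879)) = 1741.1; latent heat to melt: 0.1417·334000 = 47328; warm the meltwater: 592.31 T; water cools: 0.4474·4180·(T − 72.69) = 1870.1(T − 72.69)
2462.4 T = 135940 − 49069 = 86871
T ≈ 35.28 °C (positive, so assuming full melt was valid).

T_f ≈ 35.3 °C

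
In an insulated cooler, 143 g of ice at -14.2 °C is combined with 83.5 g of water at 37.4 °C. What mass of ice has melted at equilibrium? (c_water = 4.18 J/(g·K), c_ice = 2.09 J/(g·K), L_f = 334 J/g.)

Heat available from the water dropping to 0 °C: 83.5·4.18·37.4 = 13054 J.
Of that, 143·2.09·14.2 = 4244 J goes to bring the ice to 0 °C, leaving 8809.8 J.
Fully melting the ice requires m_ice L_f = 143·334 = 47762 J.
Since 8809.8 < 47762 J, not all the ice melts; equilibrium is at 0 °C.
m_melted·334 = 8809.8  ⇒  m_melted ≈ 26.38 g.

m_melted ≈ 26.4 g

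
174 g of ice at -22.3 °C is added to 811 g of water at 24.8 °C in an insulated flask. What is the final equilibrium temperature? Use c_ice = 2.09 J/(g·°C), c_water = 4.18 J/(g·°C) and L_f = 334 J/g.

T_f ≈ 4.3 °C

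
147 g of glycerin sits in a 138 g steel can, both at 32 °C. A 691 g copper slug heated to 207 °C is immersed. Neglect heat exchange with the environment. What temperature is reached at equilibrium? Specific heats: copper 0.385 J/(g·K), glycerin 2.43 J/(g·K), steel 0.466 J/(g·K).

T_f ≈ 99.7 °C

With ΣQ=0 the equilibrium temperature is the m·c-weighted mean:
T_f = (266.04×207 + 357.21×32 + 64.31×32) / (266.04 + 357.21 + 64.31)
    = 68558 / 687.55 ≈ 99.71 °C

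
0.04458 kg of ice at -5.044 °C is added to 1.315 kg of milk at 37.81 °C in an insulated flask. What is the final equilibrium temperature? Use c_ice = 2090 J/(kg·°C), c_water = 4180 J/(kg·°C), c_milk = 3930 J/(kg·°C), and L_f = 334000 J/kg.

T_f ≈ 33.6 °C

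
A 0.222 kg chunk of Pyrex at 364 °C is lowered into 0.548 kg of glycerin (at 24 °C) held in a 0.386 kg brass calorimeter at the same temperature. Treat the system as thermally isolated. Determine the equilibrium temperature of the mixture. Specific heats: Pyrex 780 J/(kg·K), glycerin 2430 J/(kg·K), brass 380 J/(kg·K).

With ΣQ=0 the equilibrium temperature is the m·c-weighted mean:
T_f = (173.16*364 + 1331.6*24 + 146.68*24) / (173.16 + 1331.6 + 146.68)
    = 98510 / 1651.5 ≈ 59.65 °C

T_f ≈ 59.6 °C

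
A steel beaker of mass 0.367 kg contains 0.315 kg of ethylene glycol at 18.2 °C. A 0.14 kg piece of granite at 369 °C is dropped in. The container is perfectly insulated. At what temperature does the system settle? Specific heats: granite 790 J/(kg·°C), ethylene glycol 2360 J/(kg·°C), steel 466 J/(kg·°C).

Energy conservation, ΣQ = 0:
0.14·790·(T − 369) + 0.315·2360·(T − 18.2) + 0.367·466·(T − 18.2) = 0
110.6(T − 369) + 743.4(T − 18.2) + 171.02(T − 18.2) = 0
(110.6 + 743.4 + 171.02) T = 110.6·369 + 743.4·18.2 + 171.02·18.2
T = 57454 / 1025 = 56.1 °C

T_f ≈ 56.1 °C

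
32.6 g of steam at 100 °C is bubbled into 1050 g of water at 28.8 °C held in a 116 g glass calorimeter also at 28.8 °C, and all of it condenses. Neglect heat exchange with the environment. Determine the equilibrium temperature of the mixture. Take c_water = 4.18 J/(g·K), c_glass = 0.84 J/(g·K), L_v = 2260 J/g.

Heat gained plus heat lost sum to zero:
steam→water at 100 °C releases m L_v = 32.6·2260 = 73676; condensate cools 100→T: 32.6·4.18·(T − 100) = 136.27(T − 100); original water: 4389(T − 28.8); cup: 97.44(T − 28.8)
4622.7 T = 73676 + 13627 + 129209 = 216512
T ≈ 46.84 °C — below 100 °C, confirming all the steam condensed.

T_f ≈ 46.8 °C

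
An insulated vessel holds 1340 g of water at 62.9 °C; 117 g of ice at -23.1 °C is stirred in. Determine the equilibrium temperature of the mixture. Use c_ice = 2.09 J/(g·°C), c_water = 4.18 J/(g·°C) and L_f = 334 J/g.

T_f ≈ 50.5 °C

Energy balance with sensible and latent terms:
warm ice to 0 °C: 117·2.09·(0 − (-23.1)) = 5648.6; fusion: m_ice L_f = 117·334 = 39078; warm the meltwater: 489.06 T; water cools: 1340·4.18·(T − 62.9) = 5601.2(T − 62.9)
6090.3 T = 352315 − 44727 = 307589
T ≈ 50.51 °C — above 0 °C, consistent with complete melting.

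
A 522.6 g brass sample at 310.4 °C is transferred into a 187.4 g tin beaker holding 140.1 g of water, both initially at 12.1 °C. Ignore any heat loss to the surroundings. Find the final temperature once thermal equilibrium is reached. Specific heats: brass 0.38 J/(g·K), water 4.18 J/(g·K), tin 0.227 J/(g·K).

Setting the total heat transfer to zero:
522.6×0.38×(T − 310.4) + 140.1×4.18×(T − 12.1) + 187.4×0.227×(T − 12.1) = 0
198.59(T − 310.4) + 585.62(T − 12.1) + 42.54(T − 12.1) = 0
826.75 T = 69242
T = 69242/826.75 ≈ 83.75 °C

T_f ≈ 83.8 °C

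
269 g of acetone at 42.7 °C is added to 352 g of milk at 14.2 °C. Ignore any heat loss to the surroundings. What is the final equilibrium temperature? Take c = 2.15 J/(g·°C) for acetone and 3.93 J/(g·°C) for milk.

Conservation of energy gives ΣQ = 0:
269×2.15×(T − 42.7) + 352×3.93×(T − 14.2) = 0
578.35(T − 42.7) + 1383.4(T − 14.2) = 0
(578.35 + 1383.4) T = 578.35×42.7 + 1383.4×14.2
T = 44339/1961.7 ≈ 22.60 °C

T_f ≈ 22.6 °C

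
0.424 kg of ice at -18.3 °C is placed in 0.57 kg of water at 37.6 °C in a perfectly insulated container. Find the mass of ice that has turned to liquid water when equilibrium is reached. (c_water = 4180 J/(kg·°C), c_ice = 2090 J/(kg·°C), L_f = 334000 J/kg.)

m_melted ≈ 0.22 kg

Water can give up m c ΔT = 0.57·4180·37.6 = 89586 J before reaching 0 °C.
Warming the ice to 0 °C takes 0.424·2090·18.3 = 16217 J, leaving 73369 J for melting.
To melt every bit of ice: 0.424·334000 = 141616 J.
73369 J < 141616 J, so only part of the ice melts and the system sits at 0 °C.
Mass melted = 73369/334000 ≈ 0.2197 kg.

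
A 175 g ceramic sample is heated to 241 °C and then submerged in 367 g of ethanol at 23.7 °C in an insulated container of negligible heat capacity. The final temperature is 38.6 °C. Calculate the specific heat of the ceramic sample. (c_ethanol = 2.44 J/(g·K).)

Setting the total heat transfer to zero:
175×c×(38.6 − 241) + 367×2.44×(38.6 − 23.7) = 0
-35420 c = -13343
c = -13343/-35420 ≈ 0.3767 J/(g·K)

c ≈ 0.377 J/(g·K)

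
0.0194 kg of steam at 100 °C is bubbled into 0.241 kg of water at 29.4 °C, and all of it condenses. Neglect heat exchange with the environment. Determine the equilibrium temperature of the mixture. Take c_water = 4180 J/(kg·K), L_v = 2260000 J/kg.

Energy balance with sensible and latent terms:
condense steam: −0.0194·2260000 = −43844
  condensed water 100 °C→T: 81.09(T − 100)
  original water: 1007.4(T − 29.4)
1088.5 T = 43844 + 8109.2 + 29617 = 81570
T ≈ 74.94 °C, under the boiling point, so the assumption holds.

T_f ≈ 74.9 °C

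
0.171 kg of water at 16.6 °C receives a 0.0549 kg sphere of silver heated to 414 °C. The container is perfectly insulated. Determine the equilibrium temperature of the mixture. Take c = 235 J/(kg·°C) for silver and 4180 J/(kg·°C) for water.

T_f ≈ 23.6 °C

|Q_silver| = |Q_water|:
0.0549×235×(414 − T) = 0.171×4180×(T − 16.6)
12.9(414 − T) = 714.78(T − 16.6)
727.68 T = 17207  ⇒  T ≈ 23.65 °C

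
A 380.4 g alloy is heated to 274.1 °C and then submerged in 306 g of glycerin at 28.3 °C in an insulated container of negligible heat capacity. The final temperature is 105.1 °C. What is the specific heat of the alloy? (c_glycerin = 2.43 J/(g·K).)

c ≈ 0.888 J/(g·K)

Heat gained plus heat lost sum to zero:
380.4·c·(105.1 − 274.1) + 306·2.43·(105.1 − 28.3) = 0
-64288 c = -57107
c = -57107/-64288 ≈ 0.8883 J/(g·K)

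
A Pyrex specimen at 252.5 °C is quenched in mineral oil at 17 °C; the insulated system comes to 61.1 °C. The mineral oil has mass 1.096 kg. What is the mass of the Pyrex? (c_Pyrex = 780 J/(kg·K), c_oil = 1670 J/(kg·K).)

m ≈ 0.541 kg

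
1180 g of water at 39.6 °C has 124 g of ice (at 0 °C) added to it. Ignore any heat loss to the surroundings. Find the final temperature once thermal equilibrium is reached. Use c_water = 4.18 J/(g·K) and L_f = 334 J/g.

T_f ≈ 28.2 °C

Taking heat into each body as positive, Σ m c ΔT = 0:
latent heat to melt: 124×334 = 41416
  meltwater 0→T: 124×4.18×T = 518.32 T
  water cools: 1180×4.18×(T − 39.6) = 4932.4(T − 39.6)
5450.7 T = 195323 − 41416 = 153907
T ≈ 28.24 °C — above 0 °C, consistent with complete melting.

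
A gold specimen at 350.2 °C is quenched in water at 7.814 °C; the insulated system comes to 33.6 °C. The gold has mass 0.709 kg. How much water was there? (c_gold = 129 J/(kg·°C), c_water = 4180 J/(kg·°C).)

m ≈ 0.269 kg

Heat gained plus heat lost sum to zero:
0.709·129·(33.6 − 350.2) + m·4180·(33.6 − 7.814) = 0
107785 m = 28957
m = 28957/107785 ≈ 0.2686 kg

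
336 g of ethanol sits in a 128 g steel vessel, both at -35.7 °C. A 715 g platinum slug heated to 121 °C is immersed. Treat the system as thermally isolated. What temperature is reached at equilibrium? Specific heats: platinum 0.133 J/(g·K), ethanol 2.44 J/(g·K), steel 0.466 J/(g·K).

T_f is the heat-capacity-weighted average of the initial temperatures:
T_f = (95.09*121 + 819.84*(-35.7) + 59.65*(-35.7)) / (95.09 + 819.84 + 59.65)
    = -19891 / 974.58 ≈ -20.41 °C

T_f ≈ -20.4 °C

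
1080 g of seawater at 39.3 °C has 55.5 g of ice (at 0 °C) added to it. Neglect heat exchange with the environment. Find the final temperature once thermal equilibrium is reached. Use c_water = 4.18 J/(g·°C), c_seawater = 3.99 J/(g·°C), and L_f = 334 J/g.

T_f ≈ 33.2 °C

Setting the total heat transfer to zero:
melt ice: 55.5·334 = 18537; meltwater 0→T: 55.5·4.18·T = 231.99 T; seawater cools: 1080·3.99·(T − 39.3) = 4309.2(T − 39.3)
4541.2 T = 169352 − 18537 = 150815
T ≈ 33.21 °C — above 0 °C, consistent with complete melting.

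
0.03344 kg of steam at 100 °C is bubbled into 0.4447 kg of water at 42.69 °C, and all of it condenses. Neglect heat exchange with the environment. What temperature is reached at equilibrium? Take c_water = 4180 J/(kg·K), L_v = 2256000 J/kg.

T_f ≈ 84.4 °C

Setting the total heat transfer to zero:
steam→water at 100 °C releases m L_v = 0.03344·2256000 = 75441; condensate cools 100→T: 0.03344·4180·(T − 100) = 139.78(T − 100); water warms: 0.4447·4180·(T − 42.69) = 1858.8(T − 42.69)
1998.6 T = 75441 + 13978 + 79354 = 168773
T ≈ 84.44 °C — below 100 °C, confirming all the steam condensed.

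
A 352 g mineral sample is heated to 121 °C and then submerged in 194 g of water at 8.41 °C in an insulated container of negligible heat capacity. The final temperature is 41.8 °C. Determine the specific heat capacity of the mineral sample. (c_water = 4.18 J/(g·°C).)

c ≈ 0.971 J/(g·°C)

m_s c (T_s − T_f) = m_water c_water (T_f − T_0):
352×c×(121 − 41.8) = 194×4.18×(41.8 − 8.41)
27878 c = 27077  ⇒  c ≈ 0.9712 J/(g·°C)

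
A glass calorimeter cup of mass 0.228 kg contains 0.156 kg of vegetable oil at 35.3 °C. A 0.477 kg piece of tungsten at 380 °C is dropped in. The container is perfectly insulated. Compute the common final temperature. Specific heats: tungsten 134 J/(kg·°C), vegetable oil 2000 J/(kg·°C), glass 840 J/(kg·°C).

T_f ≈ 74.1 °C

Conservation of energy gives ΣQ = 0:
0.477*134*(T − 380) + 0.156*2000*(T − 35.3) + 0.228*840*(T − 35.3) = 0
567.44 T = 42063
T ≈ 74.13 °C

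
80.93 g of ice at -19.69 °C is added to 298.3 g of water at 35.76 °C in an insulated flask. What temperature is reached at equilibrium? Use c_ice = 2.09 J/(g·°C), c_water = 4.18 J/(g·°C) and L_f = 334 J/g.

T_f ≈ 9.0 °C

Heat gained plus heat lost sum to zero:
warm ice to 0 °C: 80.93×2.09×(0 − (-19.69)) = 3330.4
  fusion: m_ice L_f = 80.93×334 = 27031
  meltwater 0→T: 80.93×4.18×T = 338.29 T
  water: 1246.9(T − 35.76)
1585.2 T = 44589 − 30361 = 14228
T ≈ 8.98 °C (positive, so assuming full melt was valid).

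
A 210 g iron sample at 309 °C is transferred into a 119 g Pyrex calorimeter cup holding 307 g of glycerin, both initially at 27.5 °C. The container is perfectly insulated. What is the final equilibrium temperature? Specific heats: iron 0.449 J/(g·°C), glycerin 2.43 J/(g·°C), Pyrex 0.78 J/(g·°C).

T_f ≈ 55.9 °C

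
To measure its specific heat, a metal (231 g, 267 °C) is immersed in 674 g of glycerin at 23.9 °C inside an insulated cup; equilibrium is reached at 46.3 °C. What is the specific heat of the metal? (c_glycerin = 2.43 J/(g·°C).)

Conservation of energy gives ΣQ = 0:
231×c×(46.3 − 267) + 674×2.43×(46.3 − 23.9) = 0
-50982 c = -36687
c = -36687/-50982 ≈ 0.7196 J/(g·°C)

c ≈ 0.72 J/(g·°C)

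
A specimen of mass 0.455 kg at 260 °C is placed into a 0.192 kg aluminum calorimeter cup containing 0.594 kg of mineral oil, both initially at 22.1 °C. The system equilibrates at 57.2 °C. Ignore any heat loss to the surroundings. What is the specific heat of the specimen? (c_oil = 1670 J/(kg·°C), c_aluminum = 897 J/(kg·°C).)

c ≈ 443 J/(kg·°C)

Conservation of energy gives ΣQ = 0:
0.455·c·(57.2 − 260) + 0.594·1670·(57.2 − 22.1) + 0.192·897·(57.2 − 22.1) = 0
-92.27 c = -40864
c = -40864/-92.27 ≈ 442.9 J/(kg·°C)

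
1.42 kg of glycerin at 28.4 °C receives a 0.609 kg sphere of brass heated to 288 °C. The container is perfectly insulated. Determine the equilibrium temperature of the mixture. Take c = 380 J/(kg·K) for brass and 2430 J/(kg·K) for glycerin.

T_f ≈ 44.7 °C

Conservation of energy gives ΣQ = 0:
0.609×380×(T − 288) + 1.42×2430×(T − 28.4) = 0
(231.42 + 3450.6) T = 231.42×288 + 3450.6×28.4
T = 164646 / 3682 = 44.7 °C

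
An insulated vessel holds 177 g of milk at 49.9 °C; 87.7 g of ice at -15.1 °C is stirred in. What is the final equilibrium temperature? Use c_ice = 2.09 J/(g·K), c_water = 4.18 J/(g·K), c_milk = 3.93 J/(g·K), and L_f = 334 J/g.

T_f ≈ 2.5 °C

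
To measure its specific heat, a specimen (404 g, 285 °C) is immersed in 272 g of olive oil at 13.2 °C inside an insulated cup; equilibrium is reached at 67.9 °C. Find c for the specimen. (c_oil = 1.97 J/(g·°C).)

m_s c (T_s − T_f) = m_oil c_oil (T_f − T_0):
404·c·(285 − 67.9) = 272·1.97·(67.9 − 13.2)
87708 c = 29310  ⇒  c ≈ 0.3342 J/(g·°C)

c ≈ 0.334 J/(g·°C)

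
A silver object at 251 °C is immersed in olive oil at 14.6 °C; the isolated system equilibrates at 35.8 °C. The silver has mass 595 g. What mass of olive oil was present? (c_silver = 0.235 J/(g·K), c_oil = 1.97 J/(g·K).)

Conservation of energy gives ΣQ = 0:
595·0.235·(35.8 − 251) + m·1.97·(35.8 − 14.6) = 0
41.76 m = 30090
m = 30090/41.76 ≈ 720.5 g

m ≈ 720 g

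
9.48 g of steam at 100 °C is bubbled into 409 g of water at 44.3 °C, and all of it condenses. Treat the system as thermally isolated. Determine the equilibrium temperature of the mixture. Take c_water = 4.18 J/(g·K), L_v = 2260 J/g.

Taking heat into each body as positive, Σ m c ΔT = 0:
steam→water at 100 °C releases m L_v = 9.48·2260 = 21425
  condensed water 100 °C→T: 39.63(T − 100)
  water warms: 409·4.18·(T − 44.3) = 1709.6(T − 44.3)
1749.2 T = 21425 + 3962.6 + 75736 = 101124
T ≈ 57.81 °C — below 100 °C, confirming all the steam condensed.

T_f ≈ 57.8 °C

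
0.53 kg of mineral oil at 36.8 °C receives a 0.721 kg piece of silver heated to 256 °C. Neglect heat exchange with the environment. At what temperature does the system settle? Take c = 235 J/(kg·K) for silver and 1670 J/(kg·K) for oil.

|Q_silver| = |Q_oil|:
0.721·235·(256 − T) = 0.53·1670·(T − 36.8)
169.44(256 − T) = 885.1(T − 36.8)
1054.5 T = 75947  ⇒  T ≈ 72.02 °C

T_f ≈ 72.0 °C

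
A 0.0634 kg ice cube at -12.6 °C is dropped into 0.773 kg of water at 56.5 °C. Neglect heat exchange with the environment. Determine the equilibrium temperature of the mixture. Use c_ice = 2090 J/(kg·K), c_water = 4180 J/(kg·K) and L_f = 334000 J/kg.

Energy conservation, ΣQ = 0:
ice -12.6→0 °C: 0.0634·2090·12.6 = 1669.6
  fusion: m_ice L_f = 0.0634·334000 = 21176
  meltwater 0→T: 0.0634·4180·T = 265.01 T
  water cools: 0.773·4180·(T − 56.5) = 3231.1(T − 56.5)
3496.2 T = 182559 − 22845 = 159714
T ≈ 45.68 °C (positive, so assuming full melt was valid).

T_f ≈ 45.7 °C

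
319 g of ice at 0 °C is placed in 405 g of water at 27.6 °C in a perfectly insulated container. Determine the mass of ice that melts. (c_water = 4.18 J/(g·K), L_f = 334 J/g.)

m_melted ≈ 140 g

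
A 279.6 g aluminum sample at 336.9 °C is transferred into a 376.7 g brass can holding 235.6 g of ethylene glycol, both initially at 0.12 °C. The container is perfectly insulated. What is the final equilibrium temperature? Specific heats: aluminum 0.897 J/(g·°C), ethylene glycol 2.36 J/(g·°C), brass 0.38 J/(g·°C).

Net heat exchanged in the isolated system is zero:
279.6*0.897*(T − 336.9) + 235.6*2.36*(T − 0.12) + 376.7*0.38*(T − 0.12) = 0
250.8(T − 336.9) + 556.02(T − 0.12) + 143.15(T − 0.12) = 0
949.96 T = 84579
T ≈ 89.03 °C

T_f ≈ 89.0 °C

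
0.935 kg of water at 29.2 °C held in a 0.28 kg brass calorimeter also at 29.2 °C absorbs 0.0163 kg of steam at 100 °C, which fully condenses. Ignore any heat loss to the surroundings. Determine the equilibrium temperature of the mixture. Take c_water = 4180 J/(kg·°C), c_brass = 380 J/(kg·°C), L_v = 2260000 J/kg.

T_f ≈ 39.4 °C

Conservation of energy gives ΣQ = 0:
steam→water at 100 °C releases m L_v = 0.0163×2260000 = 36838
  condensate cools 100→T: 0.0163×4180×(T − 100) = 68.13(T − 100)
  water warms: 0.935×4180×(T − 29.2) = 3908.3(T − 29.2)
  cup: 106.4(T − 29.2)
4082.8 T = 36838 + 6813.4 + 117229 = 160881
T ≈ 39.40 °C, under the boiling point, so the assumption holds.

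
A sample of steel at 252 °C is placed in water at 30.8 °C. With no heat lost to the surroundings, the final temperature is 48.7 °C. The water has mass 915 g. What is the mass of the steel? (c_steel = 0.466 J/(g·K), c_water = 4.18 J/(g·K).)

m ≈ 723 g

Conservation of energy gives ΣQ = 0:
m×0.466×(48.7 − 252) + 915×4.18×(48.7 − 30.8) = 0
-94.74 m = -68462
m = -68462/-94.74 ≈ 722.6 g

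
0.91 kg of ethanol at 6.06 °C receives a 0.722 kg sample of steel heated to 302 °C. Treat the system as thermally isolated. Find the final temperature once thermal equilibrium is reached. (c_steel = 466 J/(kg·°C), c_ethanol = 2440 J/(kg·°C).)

T_f ≈ 45.0 °C

Set heat shed by the hot body equal to heat absorbed by the cold body:
0.722*466*(302 − T) = 0.91*2440*(T − 6.06)
336.45(302 − T) = 2220.4(T − 6.06)
2556.9 T = 115064  ⇒  T ≈ 45.00 °C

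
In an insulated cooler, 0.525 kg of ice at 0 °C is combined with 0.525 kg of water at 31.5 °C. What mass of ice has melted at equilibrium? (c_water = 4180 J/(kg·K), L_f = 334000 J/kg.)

Heat available from the water dropping to 0 °C: 0.525·4180·31.5 = 69127 J.
Melting all 0.525 kg of ice would need 0.525·334000 = 175350 J.
Since 69127 < 175350 J, not all the ice melts; equilibrium is at 0 °C.
Mass melted = 69127/334000 ≈ 0.207 kg.

m_melted ≈ 0.207 kg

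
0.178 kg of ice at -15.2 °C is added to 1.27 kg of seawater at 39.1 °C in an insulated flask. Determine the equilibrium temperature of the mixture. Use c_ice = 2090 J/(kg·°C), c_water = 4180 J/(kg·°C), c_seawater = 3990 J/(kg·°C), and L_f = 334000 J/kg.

Conservation of energy gives ΣQ = 0:
ice -15.2→0 °C: 0.178·2090·15.2 = 5654.7; latent heat to melt: 0.178·334000 = 59452; meltwater 0→T: 0.178·4180·T = 744.04 T; seawater: 5067.3(T − 39.1)
5811.3 T = 198131 − 65107 = 133025
T ≈ 22.89 °C — above 0 °C, consistent with complete melting.

T_f ≈ 22.9 °C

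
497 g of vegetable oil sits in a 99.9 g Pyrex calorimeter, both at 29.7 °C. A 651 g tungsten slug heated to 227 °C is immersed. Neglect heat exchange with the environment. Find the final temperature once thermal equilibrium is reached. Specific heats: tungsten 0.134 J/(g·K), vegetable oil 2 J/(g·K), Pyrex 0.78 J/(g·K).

Taking heat into each body as positive, Σ m c ΔT = 0:
651×0.134×(T − 227) + 497×2×(T − 29.7) + 99.9×0.78×(T − 29.7) = 0
1159.2 T = 51638
T ≈ 44.55 °C

T_f ≈ 44.5 °C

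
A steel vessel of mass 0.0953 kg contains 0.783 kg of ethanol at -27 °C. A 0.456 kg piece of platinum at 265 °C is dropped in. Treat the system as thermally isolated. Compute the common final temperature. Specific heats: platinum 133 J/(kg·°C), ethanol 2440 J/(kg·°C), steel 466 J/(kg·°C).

Let T be the final temperature. ΣQ_i = 0:
0.456·133·(T − 265) + 0.783·2440·(T − (-27)) + 0.0953·466·(T − (-27)) = 0
60.65(T − 265) + 1910.5(T − (-27)) + 44.41(T − (-27)) = 0
2015.6 T = -36711
T ≈ -18.21 °C

T_f ≈ -18.2 °C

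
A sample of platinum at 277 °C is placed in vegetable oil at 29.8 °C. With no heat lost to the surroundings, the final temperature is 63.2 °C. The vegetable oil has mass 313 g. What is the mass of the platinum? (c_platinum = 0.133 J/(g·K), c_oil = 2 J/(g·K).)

m ≈ 735 g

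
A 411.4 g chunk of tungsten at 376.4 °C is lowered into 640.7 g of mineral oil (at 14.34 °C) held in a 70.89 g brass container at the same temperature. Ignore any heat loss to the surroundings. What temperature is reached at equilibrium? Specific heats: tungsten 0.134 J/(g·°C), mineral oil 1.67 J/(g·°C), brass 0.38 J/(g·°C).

Heat gained plus heat lost sum to zero:
411.4·0.134·(T − 376.4) + 640.7·1.67·(T − 14.34) + 70.89·0.38·(T − 14.34) = 0
55.13(T − 376.4) + 1070(T − 14.34) + 26.94(T − 14.34) = 0
1152 T = 36480
T = 36480/1152 ≈ 31.67 °C

T_f ≈ 31.7 °C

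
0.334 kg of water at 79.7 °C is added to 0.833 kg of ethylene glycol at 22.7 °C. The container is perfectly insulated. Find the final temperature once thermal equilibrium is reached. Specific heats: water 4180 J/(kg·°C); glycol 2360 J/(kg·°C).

T_f ≈ 46.4 °C

Heat gained plus heat lost sum to zero:
0.334·4180·(T − 79.7) + 0.833·2360·(T − 22.7) = 0
3362 T = 155896
T ≈ 46.37 °C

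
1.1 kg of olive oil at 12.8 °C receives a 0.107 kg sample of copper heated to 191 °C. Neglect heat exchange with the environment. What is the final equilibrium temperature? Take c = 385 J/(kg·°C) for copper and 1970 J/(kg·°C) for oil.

T_f ≈ 16.1 °C

Setting the total heat transfer to zero:
0.107·385·(T − 191) + 1.1·1970·(T − 12.8) = 0
2208.2 T = 35606
T = 35606/2208.2 ≈ 16.12 °C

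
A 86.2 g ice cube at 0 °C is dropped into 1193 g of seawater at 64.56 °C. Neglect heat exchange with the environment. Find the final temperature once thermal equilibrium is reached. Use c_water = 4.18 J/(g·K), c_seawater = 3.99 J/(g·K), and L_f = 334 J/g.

T_f ≈ 54.4 °C

Setting the total heat transfer to zero:
latent heat to melt: 86.2×334 = 28791
  warm the meltwater: 360.32 T
  seawater cools: 1193×3.99×(T − 64.56) = 4760.1(T − 64.56)
5120.4 T = 307310 − 28791 = 278519
T ≈ 54.39 °C. Since T > 0 °C, the all-ice-melts assumption holds.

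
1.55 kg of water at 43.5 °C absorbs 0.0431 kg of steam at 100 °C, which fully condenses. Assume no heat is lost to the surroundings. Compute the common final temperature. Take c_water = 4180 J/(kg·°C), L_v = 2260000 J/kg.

Energy balance with sensible and latent terms:
latent heat released on condensation: 0.0431×2260000 = 97406; condensate cools 100→T: 0.0431×4180×(T − 100) = 180.16(T − 100); water warms: 1.55×4180×(T − 43.5) = 6479(T − 43.5)
6659.2 T = 97406 + 18016 + 281836 = 397258
T ≈ 59.66 °C (< 100 °C, so full condensation is consistent).

T_f ≈ 59.7 °C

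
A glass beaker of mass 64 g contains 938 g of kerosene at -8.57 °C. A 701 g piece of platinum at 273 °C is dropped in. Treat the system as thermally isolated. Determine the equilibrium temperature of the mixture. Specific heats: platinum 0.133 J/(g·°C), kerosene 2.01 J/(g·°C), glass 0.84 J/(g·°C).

T_f ≈ 4.3 °C

Conservation of energy gives ΣQ = 0:
701·0.133·(T − 273) + 938·2.01·(T − (-8.57)) + 64·0.84·(T − (-8.57)) = 0
93.23(T − 273) + 1885.4(T − (-8.57)) + 53.76(T − (-8.57)) = 0
2032.4 T = 8834.2
T = 8834.2/2032.4 ≈ 4.35 °C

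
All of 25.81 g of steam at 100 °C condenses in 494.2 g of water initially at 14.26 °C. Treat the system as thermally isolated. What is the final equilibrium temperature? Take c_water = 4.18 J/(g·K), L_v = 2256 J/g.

T_f ≈ 45.3 °C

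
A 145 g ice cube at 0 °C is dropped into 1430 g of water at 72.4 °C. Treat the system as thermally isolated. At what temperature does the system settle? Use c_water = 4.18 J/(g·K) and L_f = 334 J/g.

Heat gained plus heat lost sum to zero:
melt ice: 145×334 = 48430
  warm the meltwater: 606.1 T
  water cools: 1430×4.18×(T − 72.4) = 5977.4(T − 72.4)
6583.5 T = 432764 − 48430 = 384334
T ≈ 58.38 °C. Since T > 0 °C, the all-ice-melts assumption holds.

T_f ≈ 58.4 °C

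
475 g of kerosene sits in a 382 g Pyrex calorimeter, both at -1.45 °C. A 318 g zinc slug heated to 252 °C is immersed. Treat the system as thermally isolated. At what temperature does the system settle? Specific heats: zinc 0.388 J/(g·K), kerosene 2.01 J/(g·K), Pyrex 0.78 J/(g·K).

T_f ≈ 21.3 °C

Conservation of energy gives ΣQ = 0:
318×0.388×(T − 252) + 475×2.01×(T − (-1.45)) + 382×0.78×(T − (-1.45)) = 0
123.38(T − 252) + 954.75(T − (-1.45)) + 297.96(T − (-1.45)) = 0
(123.38 + 954.75 + 297.96) T = 123.38×252 + 954.75×(-1.45) + 297.96×(-1.45)
T = 29276/1376.1 ≈ 21.27 °C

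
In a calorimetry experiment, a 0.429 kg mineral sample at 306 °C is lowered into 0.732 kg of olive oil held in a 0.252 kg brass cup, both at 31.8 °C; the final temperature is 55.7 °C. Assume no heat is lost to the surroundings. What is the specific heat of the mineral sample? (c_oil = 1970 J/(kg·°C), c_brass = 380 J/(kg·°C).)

c ≈ 342 J/(kg·°C)

Heat gained plus heat lost sum to zero:
0.429·c·(55.7 − 306) + 0.732·1970·(55.7 − 31.8) + 0.252·380·(55.7 − 31.8) = 0
-107.38 c = -36753
c = -36753/-107.38 ≈ 342.3 J/(kg·°C)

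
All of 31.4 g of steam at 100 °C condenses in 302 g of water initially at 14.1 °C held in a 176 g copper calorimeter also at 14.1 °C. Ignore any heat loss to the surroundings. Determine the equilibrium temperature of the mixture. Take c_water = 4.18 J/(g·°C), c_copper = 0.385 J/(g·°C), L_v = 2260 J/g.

Taking heat into each body as positive, Σ m c ΔT = 0:
latent heat released on condensation: 31.4×2260 = 70964
  condensed water 100 °C→T: 131.25(T − 100)
  water warms: 302×4.18×(T − 14.1) = 1262.4(T − 14.1)
  cup: 67.76(T − 14.1)
1461.4 T = 70964 + 13125 + 18755 = 102844
T ≈ 70.37 °C, under the boiling point, so the assumption holds.

T_f ≈ 70.4 °C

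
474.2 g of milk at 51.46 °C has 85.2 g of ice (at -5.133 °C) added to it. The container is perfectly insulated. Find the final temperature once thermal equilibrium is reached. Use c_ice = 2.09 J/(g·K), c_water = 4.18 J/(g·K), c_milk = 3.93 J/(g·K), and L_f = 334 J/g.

T_f ≈ 30.0 °C

Heat gained plus heat lost sum to zero:
warm ice to 0 °C: 85.2×2.09×(0 − (-5.133)) = 914.02
  fusion: m_ice L_f = 85.2×334 = 28457
  meltwater 0→T: 85.2×4.18×T = 356.14 T
  milk: 1863.6(T − 51.46)
2219.7 T = 95901 − 29371 = 66530
T ≈ 29.97 °C. Since T > 0 °C, the all-ice-melts assumption holds.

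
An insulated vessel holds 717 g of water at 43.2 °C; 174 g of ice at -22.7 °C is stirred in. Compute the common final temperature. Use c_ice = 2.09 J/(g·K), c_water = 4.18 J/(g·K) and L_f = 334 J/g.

Net heat exchanged in the isolated system is zero:
ice -22.7→0 °C: 174·2.09·22.7 = 8255.1; fusion: m_ice L_f = 174·334 = 58116; warm the meltwater: 727.32 T; water: 2997.1(T − 43.2)
3724.4 T = 129473 − 66371 = 63102
T ≈ 16.94 °C — above 0 °C, consistent with complete melting.

T_f ≈ 16.9 °C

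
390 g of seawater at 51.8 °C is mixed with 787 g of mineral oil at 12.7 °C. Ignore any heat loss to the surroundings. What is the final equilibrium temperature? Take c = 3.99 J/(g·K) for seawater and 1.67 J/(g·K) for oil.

Let T be the final temperature. ΣQ_i = 0:
390·3.99·(T − 51.8) + 787·1.67·(T − 12.7) = 0
1556.1(T − 51.8) + 1314.3(T − 12.7) = 0
2870.4 T = 97297
T = 97297 / 2870.4 = 33.9 °C

T_f ≈ 33.9 °C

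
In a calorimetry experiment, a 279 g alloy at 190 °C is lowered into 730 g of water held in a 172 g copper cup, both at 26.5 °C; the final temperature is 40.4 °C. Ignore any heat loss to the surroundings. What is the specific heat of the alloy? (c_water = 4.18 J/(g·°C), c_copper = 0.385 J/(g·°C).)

c ≈ 1.04 J/(g·°C)

Heat gained plus heat lost sum to zero:
279×c×(40.4 − 190) + 730×4.18×(40.4 − 26.5) + 172×0.385×(40.4 − 26.5) = 0
-41738 c = -43335
c = -43335/-41738 ≈ 1.038 J/(g·°C)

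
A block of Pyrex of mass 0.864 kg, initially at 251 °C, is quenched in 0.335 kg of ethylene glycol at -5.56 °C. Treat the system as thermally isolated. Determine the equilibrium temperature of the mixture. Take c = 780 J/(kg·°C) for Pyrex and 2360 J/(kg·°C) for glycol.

T_f is the heat-capacity-weighted average of the initial temperatures:
T_f = (673.92×251 + 790.6×(-5.56)) / (673.92 + 790.6)
    = 164758 / 1464.5 ≈ 112.50 °C

T_f ≈ 112.5 °C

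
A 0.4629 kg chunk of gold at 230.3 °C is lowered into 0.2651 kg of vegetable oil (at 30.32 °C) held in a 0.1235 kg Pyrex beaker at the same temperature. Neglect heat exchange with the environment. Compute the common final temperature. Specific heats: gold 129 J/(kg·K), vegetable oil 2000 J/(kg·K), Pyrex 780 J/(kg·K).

T_f = Σ m_i c_i T_i / Σ m_i c_i:
T_f = (59.71*230.3 + 530.2*30.32 + 96.33*30.32) / (59.71 + 530.2 + 96.33)
    = 32749 / 686.24 ≈ 47.72 °C

T_f ≈ 47.7 °C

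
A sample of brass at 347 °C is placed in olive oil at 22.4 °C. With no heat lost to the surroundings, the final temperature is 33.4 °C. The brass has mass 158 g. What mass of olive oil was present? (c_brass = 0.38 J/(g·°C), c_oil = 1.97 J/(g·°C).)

m ≈ 869 g

Setting the total heat transfer to zero:
158×0.38×(33.4 − 347) + m×1.97×(33.4 − 22.4) = 0
21.67 m = 18829
m = 18829/21.67 ≈ 868.9 g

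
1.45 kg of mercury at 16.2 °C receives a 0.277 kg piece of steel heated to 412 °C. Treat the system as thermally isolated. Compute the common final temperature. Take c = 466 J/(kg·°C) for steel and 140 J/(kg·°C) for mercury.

T_f ≈ 170.0 °C

Taking heat into each body as positive, Σ m c ΔT = 0:
0.277·466·(T − 412) + 1.45·140·(T − 16.2) = 0
(129.08 + 203) T = 129.08·412 + 203·16.2
T ≈ 170.05 °C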